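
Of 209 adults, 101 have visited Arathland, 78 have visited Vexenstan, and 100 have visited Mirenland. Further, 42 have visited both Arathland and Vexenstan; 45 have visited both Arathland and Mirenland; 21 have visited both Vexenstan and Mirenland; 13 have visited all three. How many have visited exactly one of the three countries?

Using the inclusion–exclusion count for exactly one event:
|exactly one| = 101 + 78 + 100 − 2·42 − 2·45 − 2·21 + 3·13 = 102

102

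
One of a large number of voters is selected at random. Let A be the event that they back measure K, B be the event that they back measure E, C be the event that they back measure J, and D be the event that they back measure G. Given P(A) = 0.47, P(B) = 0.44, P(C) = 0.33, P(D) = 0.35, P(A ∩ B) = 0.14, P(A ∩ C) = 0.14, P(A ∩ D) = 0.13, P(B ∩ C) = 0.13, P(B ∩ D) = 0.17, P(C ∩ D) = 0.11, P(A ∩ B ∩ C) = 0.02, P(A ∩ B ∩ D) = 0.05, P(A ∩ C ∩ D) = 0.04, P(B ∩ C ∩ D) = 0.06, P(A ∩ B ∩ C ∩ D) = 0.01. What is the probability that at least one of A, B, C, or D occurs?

By inclusion-exclusion,
P(A ∪ B ∪ C ∪ D) = 0.47 + 0.44 + 0.33 + 0.35 − 0.14 − 0.14 − 0.13 − 0.13 − 0.17 − 0.11 + 0.02 + 0.05 + 0.04 + 0.06 − 0.01 = 0.93

0.93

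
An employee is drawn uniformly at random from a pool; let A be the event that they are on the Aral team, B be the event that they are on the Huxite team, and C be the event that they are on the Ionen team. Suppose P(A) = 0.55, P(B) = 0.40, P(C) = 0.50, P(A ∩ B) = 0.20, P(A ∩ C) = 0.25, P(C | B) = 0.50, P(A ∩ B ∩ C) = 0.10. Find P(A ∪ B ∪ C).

P(B ∩ C) = P(B)·P(C|B) = 0.40 × 0.50 = 0.20
P(A ∪ B ∪ C) = 0.55 + 0.40 + 0.50 − 0.20 − 0.25 − 0.20 + 0.10 = 0.90

0.90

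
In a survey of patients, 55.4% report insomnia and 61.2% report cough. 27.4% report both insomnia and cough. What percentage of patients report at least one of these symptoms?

Apply inclusion-exclusion:
P(≥1) = 55.4 + 61.2 − 27.4 = 89.2%

89.2%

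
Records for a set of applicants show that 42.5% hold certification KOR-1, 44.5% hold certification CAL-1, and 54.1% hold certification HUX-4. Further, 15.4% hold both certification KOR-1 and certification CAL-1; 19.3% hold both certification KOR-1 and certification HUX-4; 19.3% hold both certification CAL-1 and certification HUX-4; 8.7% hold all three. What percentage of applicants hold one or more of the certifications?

95.8%

Apply inclusion-exclusion:
P(at least one) = 42.5 + 44.5 + 54.1 − 15.4 − 19.3 − 19.3 + 8.7 = 95.8%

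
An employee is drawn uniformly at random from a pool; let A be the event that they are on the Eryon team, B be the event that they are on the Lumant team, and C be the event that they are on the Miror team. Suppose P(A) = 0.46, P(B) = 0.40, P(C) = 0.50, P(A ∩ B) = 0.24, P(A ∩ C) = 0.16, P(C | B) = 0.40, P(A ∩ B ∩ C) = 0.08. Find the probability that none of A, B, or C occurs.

0.12

P(B ∩ C) = P(B)·P(C|B) = 0.40 × 0.40 = 0.16
Inclusion–exclusion gives
P(A ∪ B ∪ C) = 0.46 + 0.40 + 0.50 − 0.24 − 0.16 − 0.16 + 0.08 = 0.88
P(none) = 1 − 0.88 = 0.12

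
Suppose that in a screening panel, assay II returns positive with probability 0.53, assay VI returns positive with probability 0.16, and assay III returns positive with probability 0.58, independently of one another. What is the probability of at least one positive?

0.834184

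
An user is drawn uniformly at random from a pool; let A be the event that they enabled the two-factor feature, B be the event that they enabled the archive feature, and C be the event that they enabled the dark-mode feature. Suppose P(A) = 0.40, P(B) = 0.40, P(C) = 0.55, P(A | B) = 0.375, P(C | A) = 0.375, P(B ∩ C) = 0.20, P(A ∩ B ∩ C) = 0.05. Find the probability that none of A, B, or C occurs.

P(A ∩ B) = P(B)·P(A|B) = 0.40 × 0.375 = 0.15
P(A ∩ C) = P(A)·P(C|A) = 0.40 × 0.375 = 0.15
By inclusion-exclusion,
P(A ∪ B ∪ C) = 0.40 + 0.40 + 0.55 − 0.15 − 0.15 − 0.20 + 0.05 = 0.90
P(none) = 1 − 0.90 = 0.10

0.10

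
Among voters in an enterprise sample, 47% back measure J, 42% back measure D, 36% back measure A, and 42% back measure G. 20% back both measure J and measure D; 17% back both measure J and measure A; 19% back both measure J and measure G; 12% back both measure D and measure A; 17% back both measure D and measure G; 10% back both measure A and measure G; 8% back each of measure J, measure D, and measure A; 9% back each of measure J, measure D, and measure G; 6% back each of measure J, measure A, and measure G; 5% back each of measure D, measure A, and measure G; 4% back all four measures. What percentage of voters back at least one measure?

96%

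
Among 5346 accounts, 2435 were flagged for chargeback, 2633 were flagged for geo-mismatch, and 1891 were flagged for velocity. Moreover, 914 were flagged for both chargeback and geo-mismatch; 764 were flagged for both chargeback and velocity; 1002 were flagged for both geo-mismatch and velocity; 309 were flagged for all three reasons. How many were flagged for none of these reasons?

|union| = 2435 + 2633 + 1891 − 914 − 764 − 1002 + 309 = 4588
None: 5346 − 4588 = 758

758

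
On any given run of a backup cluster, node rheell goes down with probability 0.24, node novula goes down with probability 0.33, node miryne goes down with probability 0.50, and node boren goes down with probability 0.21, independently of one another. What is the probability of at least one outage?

0.798866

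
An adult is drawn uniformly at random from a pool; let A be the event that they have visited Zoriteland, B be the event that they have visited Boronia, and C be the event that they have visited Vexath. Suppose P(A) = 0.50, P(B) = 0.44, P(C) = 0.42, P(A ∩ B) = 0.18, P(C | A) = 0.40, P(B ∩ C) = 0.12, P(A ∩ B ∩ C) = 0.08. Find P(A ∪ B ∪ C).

P(A ∩ C) = P(A)·P(C|A) = 0.50 × 0.40 = 0.20
Apply inclusion-exclusion:
P(A ∪ B ∪ C) = 0.50 + 0.44 + 0.42 − 0.18 − 0.20 − 0.12 + 0.08 = 0.94

0.94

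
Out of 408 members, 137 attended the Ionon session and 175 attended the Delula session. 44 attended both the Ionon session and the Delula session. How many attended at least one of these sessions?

By inclusion-exclusion,
|union| = 137 + 175 − 44 = 268

268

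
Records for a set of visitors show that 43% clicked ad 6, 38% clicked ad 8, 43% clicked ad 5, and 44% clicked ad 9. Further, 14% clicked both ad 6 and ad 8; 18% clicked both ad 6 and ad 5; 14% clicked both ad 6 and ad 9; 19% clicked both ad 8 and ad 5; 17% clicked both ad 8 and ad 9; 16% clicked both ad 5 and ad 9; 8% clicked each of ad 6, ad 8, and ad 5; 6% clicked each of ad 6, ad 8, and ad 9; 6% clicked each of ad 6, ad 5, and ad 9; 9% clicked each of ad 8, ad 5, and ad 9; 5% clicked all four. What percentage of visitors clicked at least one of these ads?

Apply inclusion-exclusion:
P(union) = 43 + 38 + 43 + 44 − 14 − 18 − 14 − 19 − 17 − 16 + 8 + 6 + 6 + 9 − 5 = 94%

94%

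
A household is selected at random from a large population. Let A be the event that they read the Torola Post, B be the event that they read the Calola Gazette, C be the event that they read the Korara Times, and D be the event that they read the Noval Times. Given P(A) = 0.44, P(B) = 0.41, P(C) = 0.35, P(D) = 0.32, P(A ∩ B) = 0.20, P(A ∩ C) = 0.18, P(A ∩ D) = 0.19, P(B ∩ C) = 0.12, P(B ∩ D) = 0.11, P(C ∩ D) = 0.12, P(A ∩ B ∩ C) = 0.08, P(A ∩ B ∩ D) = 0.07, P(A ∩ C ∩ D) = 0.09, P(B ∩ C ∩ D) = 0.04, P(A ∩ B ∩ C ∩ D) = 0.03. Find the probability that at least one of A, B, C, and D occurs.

0.85

Inclusion–exclusion gives
P(A ∪ B ∪ C ∪ D) = 0.44 + 0.41 + 0.35 + 0.32 − 0.20 − 0.18 − 0.19 − 0.12 − 0.11 − 0.12 + 0.08 + 0.07 + 0.09 + 0.04 − 0.03 = 0.85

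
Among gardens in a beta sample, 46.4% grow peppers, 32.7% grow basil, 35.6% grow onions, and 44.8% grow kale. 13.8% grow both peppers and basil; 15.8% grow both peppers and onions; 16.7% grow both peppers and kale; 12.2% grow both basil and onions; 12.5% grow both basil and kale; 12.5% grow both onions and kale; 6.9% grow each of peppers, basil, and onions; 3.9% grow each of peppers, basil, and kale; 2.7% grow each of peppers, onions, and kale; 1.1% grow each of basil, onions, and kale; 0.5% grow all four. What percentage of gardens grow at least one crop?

By inclusion–exclusion:
P(≥1) = 46.4 + 32.7 + 35.6 + 44.8 − 13.8 − 15.8 − 16.7 − 12.2 − 12.5 − 12.5 + 6.9 + 3.9 + 2.7 + 1.1 − 0.5 = 90.1%

90.1%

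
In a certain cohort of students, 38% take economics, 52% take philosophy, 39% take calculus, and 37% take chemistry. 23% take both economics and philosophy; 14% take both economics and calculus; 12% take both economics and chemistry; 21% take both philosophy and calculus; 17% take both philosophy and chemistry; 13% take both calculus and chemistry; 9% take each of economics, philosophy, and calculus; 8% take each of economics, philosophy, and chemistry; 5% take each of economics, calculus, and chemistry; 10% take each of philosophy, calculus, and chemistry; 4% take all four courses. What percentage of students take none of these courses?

6%

Using inclusion–exclusion:
P(≥1) = 38 + 52 + 39 + 37 − 23 − 14 − 12 − 21 − 17 − 13 + 9 + 8 + 5 + 10 − 4 = 94%
P(none) = 100% − 94% = 6%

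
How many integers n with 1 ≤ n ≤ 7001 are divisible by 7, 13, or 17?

1000 + 538 + 411 − 76 − 58 − 31 + 4 = 1788

1788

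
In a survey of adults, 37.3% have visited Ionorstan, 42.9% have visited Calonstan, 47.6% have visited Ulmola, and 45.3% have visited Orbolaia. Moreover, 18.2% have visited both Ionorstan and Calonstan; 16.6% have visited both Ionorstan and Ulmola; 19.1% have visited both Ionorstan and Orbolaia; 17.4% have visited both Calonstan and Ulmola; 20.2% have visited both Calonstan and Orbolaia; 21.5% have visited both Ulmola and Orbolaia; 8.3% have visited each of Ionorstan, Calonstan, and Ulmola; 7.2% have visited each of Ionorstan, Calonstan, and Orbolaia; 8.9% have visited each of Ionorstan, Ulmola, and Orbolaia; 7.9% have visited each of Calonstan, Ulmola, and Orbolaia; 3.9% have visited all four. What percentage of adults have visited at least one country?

By inclusion–exclusion:
P(union) = 37.3 + 42.9 + 47.6 + 45.3 − 18.2 − 16.6 − 19.1 − 17.4 − 20.2 − 21.5 + 8.3 + 7.2 + 8.9 + 7.9 − 3.9 = 88.5%

88.5%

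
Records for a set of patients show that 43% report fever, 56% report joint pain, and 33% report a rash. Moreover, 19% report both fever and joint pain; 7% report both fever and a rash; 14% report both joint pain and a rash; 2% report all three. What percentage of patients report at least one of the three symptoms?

Using inclusion–exclusion:
P(at least one) = 43 + 56 + 33 − 19 − 7 − 14 + 2 = 94%

94%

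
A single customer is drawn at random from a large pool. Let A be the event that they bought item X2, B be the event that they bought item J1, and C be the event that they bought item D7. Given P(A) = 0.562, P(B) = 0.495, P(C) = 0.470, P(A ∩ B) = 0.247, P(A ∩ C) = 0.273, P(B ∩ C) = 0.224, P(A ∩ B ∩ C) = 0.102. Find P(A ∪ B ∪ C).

0.885

P(A ∪ B ∪ C) = 0.562 + 0.495 + 0.470 − 0.247 − 0.273 − 0.224 + 0.102 = 0.885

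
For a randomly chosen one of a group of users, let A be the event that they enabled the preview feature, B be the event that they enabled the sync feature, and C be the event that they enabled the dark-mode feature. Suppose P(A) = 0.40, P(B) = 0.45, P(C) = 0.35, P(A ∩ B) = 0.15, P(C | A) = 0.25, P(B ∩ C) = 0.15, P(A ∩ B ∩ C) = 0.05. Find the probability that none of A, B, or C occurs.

0.15

P(A ∩ C) = P(A)·P(C|A) = 0.40 × 0.25 = 0.10
Inclusion–exclusion gives
P(A ∪ B ∪ C) = 0.40 + 0.45 + 0.35 − 0.15 − 0.10 − 0.15 + 0.05 = 0.85
P(none) = 1 − 0.85 = 0.15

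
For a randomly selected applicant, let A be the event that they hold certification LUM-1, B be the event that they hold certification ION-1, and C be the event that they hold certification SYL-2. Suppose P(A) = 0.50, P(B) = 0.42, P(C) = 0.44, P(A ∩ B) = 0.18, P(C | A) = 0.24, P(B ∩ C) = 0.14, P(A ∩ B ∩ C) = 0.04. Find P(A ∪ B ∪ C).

P(A ∩ C) = P(A)·P(C|A) = 0.50 × 0.24 = 0.12
By inclusion–exclusion:
P(A ∪ B ∪ C) = 0.50 + 0.42 + 0.44 − 0.18 − 0.12 − 0.14 + 0.04 = 0.96

0.96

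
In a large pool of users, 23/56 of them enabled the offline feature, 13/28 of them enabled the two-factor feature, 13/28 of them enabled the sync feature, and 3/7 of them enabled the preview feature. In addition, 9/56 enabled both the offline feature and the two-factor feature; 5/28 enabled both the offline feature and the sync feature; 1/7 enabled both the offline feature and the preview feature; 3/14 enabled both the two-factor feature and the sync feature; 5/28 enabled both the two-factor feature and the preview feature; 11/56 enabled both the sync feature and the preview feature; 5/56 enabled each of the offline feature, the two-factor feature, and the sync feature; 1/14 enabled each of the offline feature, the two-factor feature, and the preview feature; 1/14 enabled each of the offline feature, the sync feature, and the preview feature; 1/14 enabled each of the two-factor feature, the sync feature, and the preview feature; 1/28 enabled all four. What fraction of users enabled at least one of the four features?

27/28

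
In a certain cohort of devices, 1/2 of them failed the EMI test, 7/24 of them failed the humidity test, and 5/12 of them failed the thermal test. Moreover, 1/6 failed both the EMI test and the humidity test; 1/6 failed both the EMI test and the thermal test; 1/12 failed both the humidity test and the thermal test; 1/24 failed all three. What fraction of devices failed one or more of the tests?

5/6

Inclusion–exclusion gives
P(at least one) = 1/2 + 7/24 + 5/12 − 1/6 − 1/6 − 1/12 + 1/24 = 5/6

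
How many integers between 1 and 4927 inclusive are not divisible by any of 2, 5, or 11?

1792

Inclusion–exclusion gives
⌊4927/2⌋ + ⌊4927/5⌋ + ⌊4927/11⌋ − ⌊4927/10⌋ − ⌊4927/22⌋ − ⌊4927/55⌋ + ⌊4927/110⌋ = 2463 + 985 + 447 − 492 − 223 − 89 + 44 = 3135
4927 − 3135 = 1792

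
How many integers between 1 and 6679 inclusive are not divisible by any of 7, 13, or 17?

4975

By inclusion-exclusion,
floor(6679/7) + floor(6679/13) + floor(6679/17) − floor(6679/91) − floor(6679/119) − floor(6679/221) + floor(6679/1547) = 954 + 513 + 392 − 73 − 56 − 30 + 4 = 1704
6679 − 1704 = 4975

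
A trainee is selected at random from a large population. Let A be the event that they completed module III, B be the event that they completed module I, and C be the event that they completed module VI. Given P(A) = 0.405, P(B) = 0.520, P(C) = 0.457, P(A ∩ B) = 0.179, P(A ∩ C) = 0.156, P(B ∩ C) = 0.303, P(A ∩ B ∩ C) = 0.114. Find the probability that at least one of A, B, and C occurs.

0.858

P(A ∪ B ∪ C) = 0.405 + 0.520 + 0.457 − 0.179 − 0.156 − 0.303 + 0.114 = 0.858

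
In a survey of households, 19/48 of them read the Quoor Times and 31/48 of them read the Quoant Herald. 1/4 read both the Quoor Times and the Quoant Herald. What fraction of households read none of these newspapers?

5/24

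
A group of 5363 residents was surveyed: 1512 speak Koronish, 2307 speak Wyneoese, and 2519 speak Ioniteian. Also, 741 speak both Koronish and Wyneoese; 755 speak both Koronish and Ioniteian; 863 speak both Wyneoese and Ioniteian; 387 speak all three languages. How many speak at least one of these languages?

4366

By inclusion-exclusion,
|at least one| = 1512 + 2307 + 2519 − 741 − 755 − 863 + 387 = 4366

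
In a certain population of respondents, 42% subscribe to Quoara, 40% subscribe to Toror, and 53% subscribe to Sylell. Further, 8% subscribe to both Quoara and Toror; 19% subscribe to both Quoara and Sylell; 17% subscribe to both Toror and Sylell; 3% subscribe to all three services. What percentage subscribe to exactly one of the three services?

56%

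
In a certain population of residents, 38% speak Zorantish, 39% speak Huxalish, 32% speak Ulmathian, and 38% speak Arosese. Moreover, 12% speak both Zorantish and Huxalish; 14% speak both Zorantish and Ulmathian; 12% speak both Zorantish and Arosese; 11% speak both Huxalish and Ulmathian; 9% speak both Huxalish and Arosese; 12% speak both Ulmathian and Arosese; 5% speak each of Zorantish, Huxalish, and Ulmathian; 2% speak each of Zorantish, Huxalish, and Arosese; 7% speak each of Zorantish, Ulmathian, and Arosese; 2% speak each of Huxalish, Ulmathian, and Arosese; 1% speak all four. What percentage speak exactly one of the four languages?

51%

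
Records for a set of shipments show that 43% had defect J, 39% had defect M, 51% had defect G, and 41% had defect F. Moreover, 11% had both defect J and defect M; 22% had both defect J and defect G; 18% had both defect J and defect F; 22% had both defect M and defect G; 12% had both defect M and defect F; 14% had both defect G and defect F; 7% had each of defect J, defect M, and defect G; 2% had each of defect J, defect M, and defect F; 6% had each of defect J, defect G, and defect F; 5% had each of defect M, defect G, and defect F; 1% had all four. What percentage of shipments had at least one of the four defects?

94%

By inclusion-exclusion,
P(union) = 43 + 39 + 51 + 41 − 11 − 22 − 18 − 22 − 12 − 14 + 7 + 2 + 6 + 5 − 1 = 94%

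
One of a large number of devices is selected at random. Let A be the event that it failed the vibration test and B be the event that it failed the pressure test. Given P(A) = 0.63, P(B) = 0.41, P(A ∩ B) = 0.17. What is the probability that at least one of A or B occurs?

P(A ∪ B) = 0.63 + 0.41 − 0.17 = 0.87

0.87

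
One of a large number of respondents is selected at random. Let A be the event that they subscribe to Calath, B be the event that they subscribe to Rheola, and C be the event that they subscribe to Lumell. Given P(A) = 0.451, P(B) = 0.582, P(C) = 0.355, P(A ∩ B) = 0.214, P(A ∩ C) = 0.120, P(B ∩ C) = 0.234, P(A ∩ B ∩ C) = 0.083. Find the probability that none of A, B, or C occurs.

Inclusion–exclusion gives
P(A ∪ B ∪ C) = 0.451 + 0.582 + 0.355 − 0.214 − 0.120 − 0.234 + 0.083 = 0.903
P(none) = 1 − 0.903 = 0.097

0.097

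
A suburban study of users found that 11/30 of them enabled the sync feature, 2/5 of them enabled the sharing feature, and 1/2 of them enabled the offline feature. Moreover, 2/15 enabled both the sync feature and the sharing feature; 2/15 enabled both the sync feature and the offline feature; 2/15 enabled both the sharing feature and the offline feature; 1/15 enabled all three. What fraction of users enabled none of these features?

1/15

P(≥1) = 11/30 + 2/5 + 1/2 − 2/15 − 2/15 − 2/15 + 1/15 = 14/15
P(none) = 1 − 14/15 = 1/15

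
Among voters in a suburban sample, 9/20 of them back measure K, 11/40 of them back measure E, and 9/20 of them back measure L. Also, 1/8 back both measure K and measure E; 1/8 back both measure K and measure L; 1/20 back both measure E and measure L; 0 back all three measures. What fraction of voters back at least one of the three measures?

P(union) = 9/20 + 11/40 + 9/20 − 1/8 − 1/8 − 1/20 + 0 = 7/8

7/8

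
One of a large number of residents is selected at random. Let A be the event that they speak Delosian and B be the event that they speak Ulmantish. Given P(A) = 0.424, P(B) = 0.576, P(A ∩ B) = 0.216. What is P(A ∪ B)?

By inclusion-exclusion,
P(A ∪ B) = 0.424 + 0.576 − 0.216 = 0.784

0.784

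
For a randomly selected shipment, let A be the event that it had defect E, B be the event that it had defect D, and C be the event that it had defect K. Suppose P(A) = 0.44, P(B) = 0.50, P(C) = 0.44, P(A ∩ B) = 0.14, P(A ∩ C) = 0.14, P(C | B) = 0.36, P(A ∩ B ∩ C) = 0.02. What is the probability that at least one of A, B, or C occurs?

0.94

P(B ∩ C) = P(B)·P(C|B) = 0.50 × 0.36 = 0.18
P(A ∪ B ∪ C) = 0.44 + 0.50 + 0.44 − 0.14 − 0.14 − 0.18 + 0.02 = 0.94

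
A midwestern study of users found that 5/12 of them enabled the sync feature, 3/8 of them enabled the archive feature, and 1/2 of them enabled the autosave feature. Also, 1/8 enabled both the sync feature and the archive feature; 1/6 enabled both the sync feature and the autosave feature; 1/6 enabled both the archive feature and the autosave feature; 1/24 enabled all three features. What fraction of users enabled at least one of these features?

By inclusion–exclusion:
P(union) = 5/12 + 3/8 + 1/2 − 1/8 − 1/6 − 1/6 + 1/24 = 7/8

7/8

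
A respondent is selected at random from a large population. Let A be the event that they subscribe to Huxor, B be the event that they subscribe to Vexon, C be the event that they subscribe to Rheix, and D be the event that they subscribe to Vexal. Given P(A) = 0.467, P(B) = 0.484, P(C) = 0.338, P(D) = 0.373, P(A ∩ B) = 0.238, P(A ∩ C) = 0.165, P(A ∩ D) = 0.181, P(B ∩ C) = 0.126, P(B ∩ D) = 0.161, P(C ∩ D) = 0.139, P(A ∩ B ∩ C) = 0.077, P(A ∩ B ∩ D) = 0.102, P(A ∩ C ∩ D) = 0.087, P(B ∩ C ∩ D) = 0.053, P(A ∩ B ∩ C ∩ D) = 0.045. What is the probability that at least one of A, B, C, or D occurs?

P(A ∪ B ∪ C ∪ D) = 0.467 + 0.484 + 0.338 + 0.373 − 0.238 − 0.165 − 0.181 − 0.126 − 0.161 − 0.139 + 0.077 + 0.102 + 0.087 + 0.053 − 0.045 = 0.926

0.926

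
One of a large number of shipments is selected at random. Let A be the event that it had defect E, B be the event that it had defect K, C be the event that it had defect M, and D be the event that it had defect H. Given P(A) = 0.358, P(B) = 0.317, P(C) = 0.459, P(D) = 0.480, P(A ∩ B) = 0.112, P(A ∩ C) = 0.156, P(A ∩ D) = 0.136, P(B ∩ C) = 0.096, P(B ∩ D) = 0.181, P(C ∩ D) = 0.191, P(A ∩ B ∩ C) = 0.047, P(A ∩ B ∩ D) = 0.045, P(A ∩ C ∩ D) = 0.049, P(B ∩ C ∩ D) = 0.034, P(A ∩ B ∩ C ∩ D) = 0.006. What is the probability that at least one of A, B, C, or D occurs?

0.911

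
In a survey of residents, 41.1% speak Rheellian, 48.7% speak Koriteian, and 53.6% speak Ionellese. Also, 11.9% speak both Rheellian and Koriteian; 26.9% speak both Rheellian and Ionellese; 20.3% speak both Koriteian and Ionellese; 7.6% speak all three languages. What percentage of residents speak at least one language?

91.9%

P(union) = 41.1 + 48.7 + 53.6 − 11.9 − 26.9 − 20.3 + 7.6 = 91.9%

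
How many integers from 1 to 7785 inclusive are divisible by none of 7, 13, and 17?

5798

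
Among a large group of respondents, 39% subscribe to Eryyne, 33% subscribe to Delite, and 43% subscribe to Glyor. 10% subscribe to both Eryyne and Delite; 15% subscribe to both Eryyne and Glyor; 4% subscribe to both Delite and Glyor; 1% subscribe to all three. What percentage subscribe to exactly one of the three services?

Using the inclusion–exclusion count for exactly one event:
P(exactly one) = 39 + 33 + 43 − 2·10 − 2·15 − 2·4 + 3·1 = 60%

60%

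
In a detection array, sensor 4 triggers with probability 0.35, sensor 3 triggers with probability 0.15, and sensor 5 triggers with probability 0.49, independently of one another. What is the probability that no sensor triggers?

P(none) = (1 − 0.35) × (1 − 0.15) × (1 − 0.49) = 0.65 × 0.85 × 0.51 = 0.281775

0.281775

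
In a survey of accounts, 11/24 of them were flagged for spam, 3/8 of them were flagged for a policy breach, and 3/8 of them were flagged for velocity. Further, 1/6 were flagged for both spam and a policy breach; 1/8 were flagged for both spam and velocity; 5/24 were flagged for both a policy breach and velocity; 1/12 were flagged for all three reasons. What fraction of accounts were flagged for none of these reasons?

5/24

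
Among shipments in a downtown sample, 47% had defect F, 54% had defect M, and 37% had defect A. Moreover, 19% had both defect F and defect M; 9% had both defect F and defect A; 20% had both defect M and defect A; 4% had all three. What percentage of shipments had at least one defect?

94%

Apply inclusion-exclusion:
P(at least one) = 47 + 54 + 37 − 19 − 9 − 20 + 4 = 94%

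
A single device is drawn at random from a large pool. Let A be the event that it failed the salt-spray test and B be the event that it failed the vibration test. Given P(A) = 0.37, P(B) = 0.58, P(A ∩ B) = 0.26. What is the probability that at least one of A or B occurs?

By inclusion-exclusion,
P(A ∪ B) = 0.37 + 0.58 − 0.26 = 0.69

0.69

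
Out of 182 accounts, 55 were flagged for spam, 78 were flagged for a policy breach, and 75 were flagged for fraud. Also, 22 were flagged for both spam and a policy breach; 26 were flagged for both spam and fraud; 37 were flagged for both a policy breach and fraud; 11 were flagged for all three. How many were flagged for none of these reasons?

Inclusion–exclusion gives
N(≥1) = 55 + 78 + 75 − 22 − 26 − 37 + 11 = 134
None: 182 − 134 = 48

48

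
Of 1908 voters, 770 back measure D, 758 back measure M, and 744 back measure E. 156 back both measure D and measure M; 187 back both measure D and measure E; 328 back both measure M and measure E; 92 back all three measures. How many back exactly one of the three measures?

1206

By inclusion–exclusion (exactly-one form):
|exactly one| = 770 + 758 + 744 − 2·156 − 2·187 − 2·328 + 3·92 = 1206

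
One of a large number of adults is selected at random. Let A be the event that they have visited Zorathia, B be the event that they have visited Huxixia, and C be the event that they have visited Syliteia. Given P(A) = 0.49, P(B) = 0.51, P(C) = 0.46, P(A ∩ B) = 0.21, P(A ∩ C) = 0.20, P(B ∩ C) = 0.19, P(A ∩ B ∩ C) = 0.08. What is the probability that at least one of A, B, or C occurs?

P(A ∪ B ∪ C) = 0.49 + 0.51 + 0.46 − 0.21 − 0.20 − 0.19 + 0.08 = 0.94

0.94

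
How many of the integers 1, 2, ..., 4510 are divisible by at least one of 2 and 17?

Apply inclusion-exclusion:
2255 + 265 − 132 = 2388

2388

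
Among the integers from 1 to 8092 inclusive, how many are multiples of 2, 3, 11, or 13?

5828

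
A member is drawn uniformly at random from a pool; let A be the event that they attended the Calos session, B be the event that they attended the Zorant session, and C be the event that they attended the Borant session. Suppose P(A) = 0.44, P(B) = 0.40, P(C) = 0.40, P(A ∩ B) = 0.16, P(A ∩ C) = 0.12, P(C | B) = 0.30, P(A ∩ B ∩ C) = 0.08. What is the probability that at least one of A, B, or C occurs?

P(B ∩ C) = P(B)·P(C|B) = 0.40 × 0.30 = 0.12
By inclusion-exclusion,
P(A ∪ B ∪ C) = 0.44 + 0.40 + 0.40 − 0.16 − 0.12 − 0.12 + 0.08 = 0.92

0.92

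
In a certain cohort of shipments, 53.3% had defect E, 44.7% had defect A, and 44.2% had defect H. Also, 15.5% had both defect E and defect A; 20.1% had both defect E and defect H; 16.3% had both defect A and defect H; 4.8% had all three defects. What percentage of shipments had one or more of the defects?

P(≥1) = 53.3 + 44.7 + 44.2 − 15.5 − 20.1 − 16.3 + 4.8 = 95.1%

95.1%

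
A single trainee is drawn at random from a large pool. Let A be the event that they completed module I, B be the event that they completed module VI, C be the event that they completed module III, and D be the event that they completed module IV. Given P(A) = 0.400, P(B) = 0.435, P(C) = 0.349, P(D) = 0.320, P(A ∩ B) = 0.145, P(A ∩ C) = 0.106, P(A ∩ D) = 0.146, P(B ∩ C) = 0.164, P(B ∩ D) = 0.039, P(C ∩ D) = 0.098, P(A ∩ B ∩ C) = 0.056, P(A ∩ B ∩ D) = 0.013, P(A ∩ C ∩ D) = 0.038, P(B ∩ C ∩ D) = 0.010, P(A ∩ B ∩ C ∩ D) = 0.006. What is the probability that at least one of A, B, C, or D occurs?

Using inclusion–exclusion:
P(A ∪ B ∪ C ∪ D) = 0.400 + 0.435 + 0.349 + 0.320 − 0.145 − 0.106 − 0.146 − 0.164 − 0.039 − 0.098 + 0.056 + 0.013 + 0.038 + 0.010 − 0.006 = 0.917

0.917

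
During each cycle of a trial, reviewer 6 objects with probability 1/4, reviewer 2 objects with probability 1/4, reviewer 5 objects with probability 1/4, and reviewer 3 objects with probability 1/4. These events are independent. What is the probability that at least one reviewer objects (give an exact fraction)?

P(none) = (1 − 1/4) × (1 − 1/4) × (1 − 1/4) × (1 − 1/4) = 3/4 × 3/4 × 3/4 × 3/4 = 81/256
P(at least one) = 1 − 81/256 = 175/256

175/256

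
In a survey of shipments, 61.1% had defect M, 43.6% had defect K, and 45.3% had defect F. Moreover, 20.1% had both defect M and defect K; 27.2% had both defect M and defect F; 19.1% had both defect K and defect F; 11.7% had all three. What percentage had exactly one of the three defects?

By inclusion–exclusion (exactly-one form):
P(exactly one) = 61.1 + 43.6 + 45.3 − 2·20.1 − 2·27.2 − 2·19.1 + 3·11.7 = 52.3%

52.3%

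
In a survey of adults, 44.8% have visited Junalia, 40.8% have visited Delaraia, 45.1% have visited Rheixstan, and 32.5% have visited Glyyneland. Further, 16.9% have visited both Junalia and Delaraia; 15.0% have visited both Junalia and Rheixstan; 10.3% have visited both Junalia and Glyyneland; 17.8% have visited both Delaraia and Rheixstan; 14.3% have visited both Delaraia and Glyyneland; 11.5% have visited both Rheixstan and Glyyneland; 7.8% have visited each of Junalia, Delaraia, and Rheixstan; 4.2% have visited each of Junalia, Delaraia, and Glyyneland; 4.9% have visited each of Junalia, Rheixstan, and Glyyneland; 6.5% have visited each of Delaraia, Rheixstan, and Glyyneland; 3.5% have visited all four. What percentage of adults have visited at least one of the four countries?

97.3%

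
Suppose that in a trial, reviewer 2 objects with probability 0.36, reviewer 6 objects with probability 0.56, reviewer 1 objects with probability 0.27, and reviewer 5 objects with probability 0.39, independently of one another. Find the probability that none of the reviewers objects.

0.12539648

Since the events are independent, P(none) is the product of the individual non-occurrence probabilities.
P(none) = (1 − 0.36) × (1 − 0.56) × (1 − 0.27) × (1 − 0.39) = 0.64 × 0.44 × 0.73 × 0.61 = 0.12539648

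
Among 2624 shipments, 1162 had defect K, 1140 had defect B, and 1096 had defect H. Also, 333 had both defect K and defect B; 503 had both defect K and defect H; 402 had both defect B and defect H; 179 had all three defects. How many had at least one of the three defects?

2339

Apply inclusion-exclusion:
N(≥1) = 1162 + 1140 + 1096 − 333 − 503 − 402 + 179 = 2339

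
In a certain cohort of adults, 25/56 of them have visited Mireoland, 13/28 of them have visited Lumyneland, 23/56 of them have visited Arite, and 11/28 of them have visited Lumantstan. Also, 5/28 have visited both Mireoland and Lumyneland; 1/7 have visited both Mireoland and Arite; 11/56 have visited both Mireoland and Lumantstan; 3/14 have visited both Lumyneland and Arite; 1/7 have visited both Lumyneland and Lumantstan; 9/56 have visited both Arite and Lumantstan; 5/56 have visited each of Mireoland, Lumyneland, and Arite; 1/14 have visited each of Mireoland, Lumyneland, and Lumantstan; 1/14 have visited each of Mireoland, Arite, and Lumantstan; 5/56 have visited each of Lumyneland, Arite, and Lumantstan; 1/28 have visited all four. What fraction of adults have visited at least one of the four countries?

27/28

P(at least one) = 25/56 + 13/28 + 23/56 + 11/28 − 5/28 − 1/7 − 11/56 − 3/14 − 1/7 − 9/56 + 5/56 + 1/14 + 1/14 + 5/56 − 1/28 = 27/28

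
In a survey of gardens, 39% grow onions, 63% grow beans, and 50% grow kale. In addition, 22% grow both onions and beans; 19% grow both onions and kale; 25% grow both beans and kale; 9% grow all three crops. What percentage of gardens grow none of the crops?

5%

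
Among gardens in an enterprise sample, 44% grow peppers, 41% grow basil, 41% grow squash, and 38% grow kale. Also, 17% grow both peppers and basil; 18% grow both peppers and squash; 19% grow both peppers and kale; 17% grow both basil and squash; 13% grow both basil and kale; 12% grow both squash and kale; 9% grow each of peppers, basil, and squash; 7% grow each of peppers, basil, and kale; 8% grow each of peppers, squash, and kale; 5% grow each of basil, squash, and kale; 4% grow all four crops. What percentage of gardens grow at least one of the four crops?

93%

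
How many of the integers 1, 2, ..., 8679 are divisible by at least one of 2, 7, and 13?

5245

4339 + 1239 + 667 − 619 − 333 − 95 + 47 = 5245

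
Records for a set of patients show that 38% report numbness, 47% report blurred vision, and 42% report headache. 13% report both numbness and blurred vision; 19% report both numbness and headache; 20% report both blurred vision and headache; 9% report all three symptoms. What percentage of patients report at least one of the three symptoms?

By inclusion-exclusion,
P(union) = 38 + 47 + 42 − 13 − 19 − 20 + 9 = 84%

84%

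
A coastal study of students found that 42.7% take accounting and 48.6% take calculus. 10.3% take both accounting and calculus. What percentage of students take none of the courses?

19.0%

Inclusion–exclusion gives
P(≥1) = 42.7 + 48.6 − 10.3 = 81.0%
P(none) = 100% − 81.0% = 19.0%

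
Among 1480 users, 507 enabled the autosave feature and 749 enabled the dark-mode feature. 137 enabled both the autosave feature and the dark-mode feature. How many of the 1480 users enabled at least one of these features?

Inclusion–exclusion gives
|union| = 507 + 749 − 137 = 1119

1119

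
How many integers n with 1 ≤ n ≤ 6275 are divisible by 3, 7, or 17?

2900

Using inclusion–exclusion:
2091 + 896 + 369 − 298 − 123 − 52 + 17 = 2900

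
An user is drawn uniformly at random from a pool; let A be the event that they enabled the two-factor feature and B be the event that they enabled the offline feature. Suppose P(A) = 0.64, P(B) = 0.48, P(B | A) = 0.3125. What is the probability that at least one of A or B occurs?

0.92

P(A ∩ B) = P(A)·P(B|A) = 0.64 × 0.3125 = 0.20
P(A ∪ B) = 0.64 + 0.48 − 0.20 = 0.92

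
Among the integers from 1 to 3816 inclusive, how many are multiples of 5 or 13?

⌊3816/5⌋ + ⌊3816/13⌋ − ⌊3816/65⌋ = 763 + 293 − 58 = 998

998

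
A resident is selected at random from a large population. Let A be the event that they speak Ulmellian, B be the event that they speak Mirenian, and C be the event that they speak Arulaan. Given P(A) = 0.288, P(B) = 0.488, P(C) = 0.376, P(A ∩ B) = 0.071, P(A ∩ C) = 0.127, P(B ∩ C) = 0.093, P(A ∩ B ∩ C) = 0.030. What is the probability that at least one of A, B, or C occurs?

Inclusion–exclusion gives
P(A ∪ B ∪ C) = 0.288 + 0.488 + 0.376 − 0.071 − 0.127 − 0.093 + 0.030 = 0.891

0.891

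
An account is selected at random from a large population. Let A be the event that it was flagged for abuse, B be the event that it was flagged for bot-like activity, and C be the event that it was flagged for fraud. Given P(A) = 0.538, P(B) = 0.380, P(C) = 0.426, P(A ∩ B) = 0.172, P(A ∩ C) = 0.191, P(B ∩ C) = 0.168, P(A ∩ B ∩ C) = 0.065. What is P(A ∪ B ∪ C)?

P(A ∪ B ∪ C) = 0.538 + 0.380 + 0.426 − 0.172 − 0.191 − 0.168 + 0.065 = 0.878

0.878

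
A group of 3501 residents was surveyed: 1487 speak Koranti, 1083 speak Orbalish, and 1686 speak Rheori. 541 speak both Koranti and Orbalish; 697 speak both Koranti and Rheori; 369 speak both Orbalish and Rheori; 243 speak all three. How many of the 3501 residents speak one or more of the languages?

2892

|at least one| = 1487 + 1083 + 1686 − 541 − 697 − 369 + 243 = 2892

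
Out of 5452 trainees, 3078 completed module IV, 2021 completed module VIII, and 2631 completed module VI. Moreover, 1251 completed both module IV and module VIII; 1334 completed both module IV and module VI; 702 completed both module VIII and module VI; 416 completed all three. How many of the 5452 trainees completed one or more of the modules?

Inclusion–exclusion gives
|union| = 3078 + 2021 + 2631 − 1251 − 1334 − 702 + 416 = 4859

4859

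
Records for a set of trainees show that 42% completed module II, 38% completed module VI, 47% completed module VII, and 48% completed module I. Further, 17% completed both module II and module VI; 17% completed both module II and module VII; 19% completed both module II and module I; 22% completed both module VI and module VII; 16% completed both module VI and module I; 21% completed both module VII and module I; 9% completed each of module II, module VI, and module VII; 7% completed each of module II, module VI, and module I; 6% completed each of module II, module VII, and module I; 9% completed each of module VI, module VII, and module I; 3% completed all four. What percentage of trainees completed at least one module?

P(≥1) = 42 + 38 + 47 + 48 − 17 − 17 − 19 − 22 − 16 − 21 + 9 + 7 + 6 + 9 − 3 = 91%

91%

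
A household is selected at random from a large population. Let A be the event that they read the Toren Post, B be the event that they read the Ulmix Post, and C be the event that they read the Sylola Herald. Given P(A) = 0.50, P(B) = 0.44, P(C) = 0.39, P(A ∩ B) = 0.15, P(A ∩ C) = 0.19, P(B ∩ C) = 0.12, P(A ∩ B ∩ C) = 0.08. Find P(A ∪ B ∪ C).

P(A ∪ B ∪ C) = 0.50 + 0.44 + 0.39 − 0.15 − 0.19 − 0.12 + 0.08 = 0.95

0.95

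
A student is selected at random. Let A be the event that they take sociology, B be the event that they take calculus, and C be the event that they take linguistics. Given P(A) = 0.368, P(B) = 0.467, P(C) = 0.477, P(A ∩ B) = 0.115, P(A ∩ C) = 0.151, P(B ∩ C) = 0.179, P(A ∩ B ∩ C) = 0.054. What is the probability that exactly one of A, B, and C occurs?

By inclusion–exclusion (exactly-one form):
P(exactly one) = 0.368 + 0.467 + 0.477 − 2·0.115 − 2·0.151 − 2·0.179 + 3·0.054 = 0.584

0.584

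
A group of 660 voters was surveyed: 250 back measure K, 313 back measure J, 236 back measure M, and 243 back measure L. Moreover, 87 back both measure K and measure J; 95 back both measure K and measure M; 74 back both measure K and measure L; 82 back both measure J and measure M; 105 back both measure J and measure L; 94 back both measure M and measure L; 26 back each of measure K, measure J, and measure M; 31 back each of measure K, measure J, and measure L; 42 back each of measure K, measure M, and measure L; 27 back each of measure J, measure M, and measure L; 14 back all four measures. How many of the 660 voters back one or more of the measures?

617

|at least one| = 250 + 313 + 236 + 243 − 87 − 95 − 74 − 82 − 105 − 94 + 26 + 31 + 42 + 27 − 14 = 617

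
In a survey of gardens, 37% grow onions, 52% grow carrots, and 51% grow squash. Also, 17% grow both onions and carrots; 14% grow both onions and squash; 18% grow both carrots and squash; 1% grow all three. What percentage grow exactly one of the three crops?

Using the inclusion–exclusion count for exactly one event:
P(exactly one) = 37 + 52 + 51 − 2·17 − 2·14 − 2·18 + 3·1 = 45%

45%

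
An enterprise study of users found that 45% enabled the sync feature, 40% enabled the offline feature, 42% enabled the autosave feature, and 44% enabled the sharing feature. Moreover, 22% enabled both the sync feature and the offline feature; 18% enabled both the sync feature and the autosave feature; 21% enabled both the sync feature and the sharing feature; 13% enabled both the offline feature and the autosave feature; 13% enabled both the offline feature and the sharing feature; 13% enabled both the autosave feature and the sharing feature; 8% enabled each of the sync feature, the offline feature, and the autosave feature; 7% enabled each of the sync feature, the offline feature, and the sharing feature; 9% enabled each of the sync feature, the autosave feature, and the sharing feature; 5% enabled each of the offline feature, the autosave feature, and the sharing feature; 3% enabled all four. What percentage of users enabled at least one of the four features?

97%

By inclusion–exclusion:
P(at least one) = 45 + 40 + 42 + 44 − 22 − 18 − 21 − 13 − 13 − 13 + 8 + 7 + 9 + 5 − 3 = 97%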